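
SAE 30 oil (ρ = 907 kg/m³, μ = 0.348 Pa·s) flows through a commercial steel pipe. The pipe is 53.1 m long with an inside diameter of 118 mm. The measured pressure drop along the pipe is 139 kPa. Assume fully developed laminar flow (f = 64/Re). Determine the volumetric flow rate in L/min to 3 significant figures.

For laminar flow, f = 64/Re with Re = ρVD/μ, so Darcy-Weisbach reduces to ΔP = 32μLV/D². Solving for V: V = ΔP·D²/(32μL) = 1.39e+05·(0.118)²/(32·0.348·53.1) = 3.273 m/s.
Check: Re = ρVD/μ = 907·3.273·0.118/0.348 = 1007 < 2300, so the laminar assumption holds.
Q = V·A = 3.273·(π/4·0.118²) = 0.03579 m³/s = 2150 L/min.

Q ≈ 2150 L/min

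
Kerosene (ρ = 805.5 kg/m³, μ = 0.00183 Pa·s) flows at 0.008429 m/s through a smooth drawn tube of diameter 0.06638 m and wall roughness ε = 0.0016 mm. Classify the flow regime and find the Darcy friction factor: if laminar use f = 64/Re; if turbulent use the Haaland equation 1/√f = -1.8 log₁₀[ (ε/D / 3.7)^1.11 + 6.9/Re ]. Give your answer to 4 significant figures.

f ≈ 0.2599

Re = ρVD/μ = 805.5·0.008429·0.06638/0.00183 = 246.3.
Re < 2300 → laminar, so f = 64/Re = 0.2599 (roughness is irrelevant in laminar flow).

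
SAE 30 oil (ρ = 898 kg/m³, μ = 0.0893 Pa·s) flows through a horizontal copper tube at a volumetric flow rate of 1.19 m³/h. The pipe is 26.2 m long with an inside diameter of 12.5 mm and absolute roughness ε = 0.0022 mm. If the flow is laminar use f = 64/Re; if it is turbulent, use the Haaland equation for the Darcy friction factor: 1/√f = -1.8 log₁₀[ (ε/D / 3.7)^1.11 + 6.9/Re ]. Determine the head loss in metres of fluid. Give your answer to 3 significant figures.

h_f ≈ 147 m

Q = 1.19 m³/h = 1.19/3600 = 0.0003306 m³/s.
Cross-sectional area A = πD²/4 = π(0.0125)²/4 = 0.0001227 m²; mean velocity V = Q/A = 0.0003306/0.0001227 = 2.694 m/s.
Reynolds number Re = ρVD/μ = 898 · 2.694 · 0.0125 / 0.0893 = 338.6.
Re < 2300 → laminar flow, so f = 64/Re = 64/338.6 = 0.189 (the turbulent correlation is not needed).
Darcy-Weisbach: ΔP = f(L/D)(ρV²/2) = 0.189·(26.2/0.0125)·(898·2.694²/2) = 0.189·2096·3258 = 1.291e+06 Pa.
Head loss h_f = ΔP/(ρg) = 1.291e+06/(898·9.81) = 147 m.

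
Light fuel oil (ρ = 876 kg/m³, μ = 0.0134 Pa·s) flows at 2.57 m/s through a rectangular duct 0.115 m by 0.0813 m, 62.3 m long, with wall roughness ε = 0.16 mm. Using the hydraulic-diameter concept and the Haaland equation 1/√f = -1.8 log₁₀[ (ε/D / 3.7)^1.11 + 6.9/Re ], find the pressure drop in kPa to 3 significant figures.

Hydraulic diameter D_h = 4A/P = 4·(0.115·0.0813)/(2·(0.115+0.0813)) = 0.0374/0.3926 = 0.09526 m.
Re = ρVD_h/μ = 876·2.57·0.09526/0.0134 = 1.6e+04.
ε/D_h = 0.00016/0.09526 = 0.00168; Haaland gives 1/√f = -1.8 log₁₀[0.000195+0.000431] = 5.766, so f = 0.03007.
ΔP = f(L/D_h)(ρV²/2) = 0.03007·62.3/0.09526·2893 = 5.69e+04 Pa.
ΔP = 56.9 kPa.

ΔP ≈ 56.9 kPa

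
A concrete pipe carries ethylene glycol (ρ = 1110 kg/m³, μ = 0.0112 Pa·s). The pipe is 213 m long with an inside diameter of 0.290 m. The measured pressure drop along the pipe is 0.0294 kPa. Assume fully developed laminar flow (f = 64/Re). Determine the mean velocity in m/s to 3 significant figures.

V ≈ 0.0324 m/s

For laminar flow, f = 64/Re with Re = ρVD/μ, so Darcy-Weisbach reduces to ΔP = 32μLV/D². Solving for V: V = ΔP·D²/(32μL) = 29.4·(0.29)²/(32·0.0112·213) = 0.03239 m/s.
Check: Re = ρVD/μ = 1110·0.03239·0.29/0.0112 = 930.9 < 2300, so the laminar assumption holds.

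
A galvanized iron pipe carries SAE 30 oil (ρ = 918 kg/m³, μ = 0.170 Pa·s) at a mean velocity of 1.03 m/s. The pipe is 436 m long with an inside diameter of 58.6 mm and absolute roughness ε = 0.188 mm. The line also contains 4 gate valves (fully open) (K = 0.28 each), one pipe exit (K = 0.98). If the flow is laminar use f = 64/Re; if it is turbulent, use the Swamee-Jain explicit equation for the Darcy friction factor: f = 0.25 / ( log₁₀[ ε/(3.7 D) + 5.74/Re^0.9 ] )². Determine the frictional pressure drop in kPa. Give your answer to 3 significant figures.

ΔP ≈ 712 kPa

Reynolds number Re = ρVD/μ = 918 · 1.03 · 0.0586 / 0.17 = 325.9.
Re < 2300 → laminar flow, so f = 64/Re = 64/325.9 = 0.1964 (the turbulent correlation is not needed).
Total minor-loss coefficient ΣK = 4·0.28 + 1·0.98 = 2.1.
ΔP = [f·L/D + ΣK]·(ρV²/2) = [0.1964·436/0.0586 + 2.1]·(918·1.03²/2) = [1461 + 2.1]·487 = 7.124e+05 Pa.
ΔP = 7.124e+05 Pa = 712 kPa.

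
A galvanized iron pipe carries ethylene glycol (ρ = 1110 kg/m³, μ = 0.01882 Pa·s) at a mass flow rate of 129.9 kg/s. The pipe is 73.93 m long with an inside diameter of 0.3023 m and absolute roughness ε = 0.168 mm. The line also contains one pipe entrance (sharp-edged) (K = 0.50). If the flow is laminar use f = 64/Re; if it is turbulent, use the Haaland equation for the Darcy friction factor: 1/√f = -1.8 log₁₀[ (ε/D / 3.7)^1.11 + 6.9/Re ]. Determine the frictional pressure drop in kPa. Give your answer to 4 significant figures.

ΔP ≈ 9.670 kPa

A = πD²/4 = π(0.3023)²/4 = 0.07177 m²; mean velocity V = ṁ/(ρA) = 129.9/(1110 · 0.07177) = 1.63 m/s.
Reynolds number Re = ρVD/μ = 1110 · 1.63 · 0.3023 / 0.0188 = 2.907e+04.
Re > 4000 → turbulent. Relative roughness ε/D = 0.000168/0.3023 = 0.000556. Haaland: 1/√f = -1.8 log₁₀[(0.000556/3.7)^1.11 + 6.9/2.907e+04] = -1.8 log₁₀[5.7e-05 + 0.000237] = 6.356, so f = 0.02475.
Total minor-loss coefficient ΣK = 1·0.5 = 0.5.
ΔP = [f·L/D + ΣK]·(ρV²/2) = [0.02475·73.93/0.3023 + 0.5]·(1110·1.63²/2) = [6.054 + 0.5]·1475 = 9670 Pa.
ΔP = 9670 Pa = 9.670 kPa.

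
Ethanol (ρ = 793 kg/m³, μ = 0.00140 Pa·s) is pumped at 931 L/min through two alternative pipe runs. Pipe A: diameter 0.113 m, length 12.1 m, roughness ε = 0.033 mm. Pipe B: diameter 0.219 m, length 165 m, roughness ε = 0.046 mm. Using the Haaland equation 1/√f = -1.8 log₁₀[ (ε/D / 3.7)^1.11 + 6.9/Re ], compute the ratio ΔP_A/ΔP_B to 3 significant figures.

Pipe A: V = Q/A = 0.01552/0.01003 = 1.547 m/s; Re = 9.903e+04; ε/D = 0.000292; Haaland → f = 0.01919; ΔP_A = f(L/D)(ρV²/2) = 1950 Pa.
Pipe B: V = Q/A = 0.01552/0.03767 = 0.4119 m/s; Re = 5.11e+04; ε/D = 0.00021; Haaland → f = 0.02125; ΔP_B = f(L/D)(ρV²/2) = 1077 Pa.
ΔP_A/ΔP_B = 1950/1077 = 1.81.

ΔP_A/ΔP_B ≈ 1.81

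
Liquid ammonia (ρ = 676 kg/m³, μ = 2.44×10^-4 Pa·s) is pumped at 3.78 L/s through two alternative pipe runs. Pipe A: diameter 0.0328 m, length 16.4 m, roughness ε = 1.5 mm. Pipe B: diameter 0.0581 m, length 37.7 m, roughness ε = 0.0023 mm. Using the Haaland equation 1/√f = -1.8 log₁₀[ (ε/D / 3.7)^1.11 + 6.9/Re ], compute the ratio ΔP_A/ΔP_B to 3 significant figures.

ΔP_A/ΔP_B ≈ 34.0

Pipe A: V = Q/A = 0.00378/0.000845 = 4.474 m/s; Re = 4.065e+05; ε/D = 0.0457; Haaland → f = 0.06887; ΔP_A = f(L/D)(ρV²/2) = 2.329e+05 Pa.
Pipe B: V = Q/A = 0.00378/0.002651 = 1.426 m/s; Re = 2.295e+05; ε/D = 3.96e-05; Haaland → f = 0.01538; ΔP_B = f(L/D)(ρV²/2) = 6856 Pa.
ΔP_A/ΔP_B = 2.329e+05/6856 = 34.0.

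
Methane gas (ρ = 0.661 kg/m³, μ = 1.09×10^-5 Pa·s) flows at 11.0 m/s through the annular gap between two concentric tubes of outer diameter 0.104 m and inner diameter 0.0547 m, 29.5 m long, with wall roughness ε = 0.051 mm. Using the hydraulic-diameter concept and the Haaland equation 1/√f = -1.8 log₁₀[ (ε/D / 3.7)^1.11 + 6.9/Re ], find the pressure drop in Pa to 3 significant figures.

Hydraulic diameter D_h = 4A/P = D_o - D_i = 0.104 - 0.0547 = 0.0493 m.
Re = ρVD_h/μ = 0.661·11·0.0493/1.09e-05 = 3.289e+04.
ε/D_h = 5.1e-05/0.0493 = 0.00103; Haaland gives 1/√f = -1.8 log₁₀[0.000114+0.00021] = 6.282, so f = 0.02534.
ΔP = f(L/D_h)(ρV²/2) = 0.02534·29.5/0.0493·39.99 = 606.3 Pa.

ΔP ≈ 606 Pa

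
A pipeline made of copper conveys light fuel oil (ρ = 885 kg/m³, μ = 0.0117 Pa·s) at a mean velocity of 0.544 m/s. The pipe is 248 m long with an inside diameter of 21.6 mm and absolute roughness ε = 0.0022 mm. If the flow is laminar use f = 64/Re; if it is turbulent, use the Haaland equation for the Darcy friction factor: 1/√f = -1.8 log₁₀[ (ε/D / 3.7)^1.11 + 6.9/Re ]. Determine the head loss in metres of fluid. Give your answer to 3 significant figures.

h_f ≈ 12.5 m

Reynolds number Re = ρVD/μ = 885 · 0.544 · 0.0216 / 0.0117 = 888.8.
Re < 2300 → laminar flow, so f = 64/Re = 64/888.8 = 0.07201 (the turbulent correlation is not needed).
Darcy-Weisbach: ΔP = f(L/D)(ρV²/2) = 0.07201·(248/0.0216)·(885·0.544²/2) = 0.07201·1.148e+04·131 = 1.083e+05 Pa.
Head loss h_f = ΔP/(ρg) = 1.083e+05/(885·9.81) = 12.5 m.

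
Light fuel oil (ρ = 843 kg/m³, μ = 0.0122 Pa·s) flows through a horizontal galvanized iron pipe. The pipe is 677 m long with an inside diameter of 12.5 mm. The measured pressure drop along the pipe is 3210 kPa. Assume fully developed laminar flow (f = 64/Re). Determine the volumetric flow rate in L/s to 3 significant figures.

Q ≈ 0.233 L/s

For laminar flow, f = 64/Re with Re = ρVD/μ, so Darcy-Weisbach reduces to ΔP = 32μLV/D². Solving for V: V = ΔP·D²/(32μL) = 3.21e+06·(0.0125)²/(32·0.0122·677) = 1.898 m/s.
Check: Re = ρVD/μ = 843·1.898·0.0125/0.0122 = 1639 < 2300, so the laminar assumption holds.
Q = V·A = 1.898·(π/4·0.0125²) = 0.0002329 m³/s = 0.233 L/s.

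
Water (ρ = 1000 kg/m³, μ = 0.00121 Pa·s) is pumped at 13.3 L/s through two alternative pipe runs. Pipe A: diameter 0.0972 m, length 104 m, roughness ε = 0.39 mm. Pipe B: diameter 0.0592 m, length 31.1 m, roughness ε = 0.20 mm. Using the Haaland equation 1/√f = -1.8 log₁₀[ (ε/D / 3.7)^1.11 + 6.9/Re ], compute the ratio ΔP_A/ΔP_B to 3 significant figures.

ΔP_A/ΔP_B ≈ 0.296

Pipe A: V = Q/A = 0.0133/0.00742 = 1.792 m/s; Re = 1.44e+05; ε/D = 0.00401; Haaland → f = 0.02918; ΔP_A = f(L/D)(ρV²/2) = 5.016e+04 Pa.
Pipe B: V = Q/A = 0.0133/0.002753 = 4.832 m/s; Re = 2.364e+05; ε/D = 0.00338; Haaland → f = 0.02759; ΔP_B = f(L/D)(ρV²/2) = 1.692e+05 Pa.
ΔP_A/ΔP_B = 5.016e+04/1.692e+05 = 0.296.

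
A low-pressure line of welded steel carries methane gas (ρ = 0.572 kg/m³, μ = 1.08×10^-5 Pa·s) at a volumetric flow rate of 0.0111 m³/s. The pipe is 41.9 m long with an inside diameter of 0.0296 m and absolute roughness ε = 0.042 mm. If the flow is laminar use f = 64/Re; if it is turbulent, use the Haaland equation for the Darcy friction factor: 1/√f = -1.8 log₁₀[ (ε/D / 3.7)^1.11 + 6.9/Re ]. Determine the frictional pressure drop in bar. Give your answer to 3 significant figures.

Cross-sectional area A = πD²/4 = π(0.0296)²/4 = 0.0006881 m²; mean velocity V = Q/A = 0.0111/0.0006881 = 16.13 m/s.
Reynolds number Re = ρVD/μ = 0.572 · 16.13 · 0.0296 / 1.08e-05 = 2.529e+04.
Re > 4000 → turbulent. Relative roughness ε/D = 4.2e-05/0.0296 = 0.00142. Haaland: 1/√f = -1.8 log₁₀[(0.00142/3.7)^1.11 + 6.9/2.529e+04] = -1.8 log₁₀[0.000161 + 0.000273] = 6.052, so f = 0.0273.
Darcy-Weisbach: ΔP = f(L/D)(ρV²/2) = 0.0273·(41.9/0.0296)·(0.572·16.13²/2) = 0.0273·1416·74.42 = 2876 Pa.
ΔP = 2876 Pa = 0.0288 bar.

ΔP ≈ 0.0288 bar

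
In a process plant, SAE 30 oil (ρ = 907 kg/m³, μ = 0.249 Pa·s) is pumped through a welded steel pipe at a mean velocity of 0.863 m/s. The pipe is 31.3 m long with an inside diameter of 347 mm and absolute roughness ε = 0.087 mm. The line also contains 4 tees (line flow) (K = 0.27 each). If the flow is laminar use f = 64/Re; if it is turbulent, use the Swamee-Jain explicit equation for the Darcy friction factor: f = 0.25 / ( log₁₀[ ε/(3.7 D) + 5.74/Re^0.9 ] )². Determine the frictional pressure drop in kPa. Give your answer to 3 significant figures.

Reynolds number Re = ρVD/μ = 907 · 0.863 · 0.347 / 0.249 = 1091.
Re < 2300 → laminar flow, so f = 64/Re = 64/1091 = 0.05867 (the turbulent correlation is not needed).
Total minor-loss coefficient ΣK = 4·0.27 = 1.08.
ΔP = [f·L/D + ΣK]·(ρV²/2) = [0.05867·31.3/0.347 + 1.08]·(907·0.863²/2) = [5.292 + 1.08]·337.8 = 2152 Pa.
ΔP = 2152 Pa = 2.15 kPa.

ΔP ≈ 2.15 kPa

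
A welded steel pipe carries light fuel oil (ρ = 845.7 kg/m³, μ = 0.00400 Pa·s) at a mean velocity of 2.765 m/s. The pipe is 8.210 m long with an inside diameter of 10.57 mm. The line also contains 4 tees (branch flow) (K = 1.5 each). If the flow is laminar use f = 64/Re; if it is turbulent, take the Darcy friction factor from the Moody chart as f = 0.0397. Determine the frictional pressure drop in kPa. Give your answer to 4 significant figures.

ΔP ≈ 119.1 kPa

Reynolds number Re = ρVD/μ = 845.7 · 2.765 · 0.01057 / 0.004 = 6179.
Re > 4000 → turbulent; use the Moody-chart value f = 0.0397.
Total minor-loss coefficient ΣK = 4·1.5 = 6.
ΔP = [f·L/D + ΣK]·(ρV²/2) = [0.0397·8.21/0.01057 + 6]·(845.7·2.765²/2) = [30.84 + 6]·3233 = 1.191e+05 Pa.
ΔP = 1.191e+05 Pa = 119.1 kPa.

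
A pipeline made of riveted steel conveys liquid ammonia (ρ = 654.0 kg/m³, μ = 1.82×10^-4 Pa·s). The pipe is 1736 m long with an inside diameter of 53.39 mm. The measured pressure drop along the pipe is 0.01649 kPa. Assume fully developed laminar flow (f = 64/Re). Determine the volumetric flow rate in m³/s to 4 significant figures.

Q ≈ 1.041×10^-5 m³/s

For laminar flow, f = 64/Re with Re = ρVD/μ, so Darcy-Weisbach reduces to ΔP = 32μLV/D². Solving for V: V = ΔP·D²/(32μL) = 16.49·(0.05339)²/(32·0.000182·1736) = 0.004649 m/s.
Check: Re = ρVD/μ = 654·0.004649·0.05339/0.000182 = 891.9 < 2300, so the laminar assumption holds.
Q = V·A = 0.004649·(π/4·0.05339²) = 1.041e-05 m³/s = 1.041×10^-5 m³/s.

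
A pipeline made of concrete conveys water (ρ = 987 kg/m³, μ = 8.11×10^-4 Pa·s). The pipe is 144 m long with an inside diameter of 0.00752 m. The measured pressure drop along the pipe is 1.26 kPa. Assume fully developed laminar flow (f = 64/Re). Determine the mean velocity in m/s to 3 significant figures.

V ≈ 0.0191 m/s

For laminar flow, f = 64/Re with Re = ρVD/μ, so Darcy-Weisbach reduces to ΔP = 32μLV/D². Solving for V: V = ΔP·D²/(32μL) = 1260·(0.00752)²/(32·0.000811·144) = 0.01907 m/s.
Check: Re = ρVD/μ = 987·0.01907·0.00752/0.000811 = 174.5 < 2300, so the laminar assumption holds.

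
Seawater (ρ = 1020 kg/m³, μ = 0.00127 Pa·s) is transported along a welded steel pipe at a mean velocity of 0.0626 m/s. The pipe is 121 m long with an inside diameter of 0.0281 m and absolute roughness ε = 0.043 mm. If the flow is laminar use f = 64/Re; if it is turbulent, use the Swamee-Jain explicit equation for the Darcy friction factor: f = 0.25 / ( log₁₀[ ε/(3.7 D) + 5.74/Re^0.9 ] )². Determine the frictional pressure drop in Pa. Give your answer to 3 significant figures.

Reynolds number Re = ρVD/μ = 1020 · 0.0626 · 0.0281 / 0.00127 = 1413.
Re < 2300 → laminar flow, so f = 64/Re = 64/1413 = 0.0453 (the turbulent correlation is not needed).
Darcy-Weisbach: ΔP = f(L/D)(ρV²/2) = 0.0453·(121/0.0281)·(1020·0.0626²/2) = 0.0453·4306·1.999 = 389.9 Pa.

ΔP ≈ 390 Pa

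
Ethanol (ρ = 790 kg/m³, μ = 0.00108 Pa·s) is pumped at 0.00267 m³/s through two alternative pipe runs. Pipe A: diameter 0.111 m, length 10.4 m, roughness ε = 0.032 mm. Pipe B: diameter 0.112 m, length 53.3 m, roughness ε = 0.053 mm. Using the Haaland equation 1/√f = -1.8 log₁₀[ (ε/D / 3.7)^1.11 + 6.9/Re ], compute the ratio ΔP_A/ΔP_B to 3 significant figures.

Pipe A: V = Q/A = 0.00267/0.009677 = 0.2759 m/s; Re = 2.24e+04; ε/D = 0.000288; Haaland → f = 0.02557; ΔP_A = f(L/D)(ρV²/2) = 72.04 Pa.
Pipe B: V = Q/A = 0.00267/0.009852 = 0.271 m/s; Re = 2.22e+04; ε/D = 0.000473; Haaland → f = 0.026; ΔP_B = f(L/D)(ρV²/2) = 358.9 Pa.
ΔP_A/ΔP_B = 72.04/358.9 = 0.201.

ΔP_A/ΔP_B ≈ 0.201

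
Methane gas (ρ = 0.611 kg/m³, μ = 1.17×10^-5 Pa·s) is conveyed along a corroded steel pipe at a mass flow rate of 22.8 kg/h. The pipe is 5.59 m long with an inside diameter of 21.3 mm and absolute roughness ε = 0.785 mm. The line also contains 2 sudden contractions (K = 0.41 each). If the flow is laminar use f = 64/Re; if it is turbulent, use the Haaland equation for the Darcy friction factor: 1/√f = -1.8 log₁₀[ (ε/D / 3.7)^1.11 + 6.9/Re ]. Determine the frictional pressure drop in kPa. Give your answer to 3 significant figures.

ṁ = 22.8 kg/h = 22.8/3600 = 0.006333 kg/s.
A = πD²/4 = π(0.0213)²/4 = 0.0003563 m²; mean velocity V = ṁ/(ρA) = 0.006333/(0.611 · 0.0003563) = 29.09 m/s.
Reynolds number Re = ρVD/μ = 0.611 · 29.09 · 0.0213 / 1.17e-05 = 3.236e+04.
Re > 4000 → turbulent. Relative roughness ε/D = 0.000785/0.0213 = 0.0369. Haaland: 1/√f = -1.8 log₁₀[(0.0369/3.7)^1.11 + 6.9/3.236e+04] = -1.8 log₁₀[0.006 + 0.000213] = 3.972, so f = 0.06338.
Total minor-loss coefficient ΣK = 2·0.41 = 0.82.
ΔP = [f·L/D + ΣK]·(ρV²/2) = [0.06338·5.59/0.0213 + 0.82]·(0.611·29.09²/2) = [16.63 + 0.82]·258.5 = 4512 Pa.
ΔP = 4512 Pa = 4.51 kPa.

ΔP ≈ 4.51 kPa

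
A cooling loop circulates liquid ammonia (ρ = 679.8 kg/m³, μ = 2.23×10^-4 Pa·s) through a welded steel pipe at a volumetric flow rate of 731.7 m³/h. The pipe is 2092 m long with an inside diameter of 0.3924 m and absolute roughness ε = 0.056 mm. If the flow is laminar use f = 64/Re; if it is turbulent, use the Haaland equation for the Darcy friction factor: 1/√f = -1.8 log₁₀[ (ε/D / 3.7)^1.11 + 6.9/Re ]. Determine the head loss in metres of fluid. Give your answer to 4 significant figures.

h_f ≈ 10.30 m

Q = 731.7 m³/h = 731.7/3600 = 0.2033 m³/s.
Cross-sectional area A = πD²/4 = π(0.3924)²/4 = 0.1209 m²; mean velocity V = Q/A = 0.2033/0.1209 = 1.681 m/s.
Reynolds number Re = ρVD/μ = 679.8 · 1.681 · 0.3924 / 0.000223 = 2.01e+06.
Re > 4000 → turbulent. Relative roughness ε/D = 5.6e-05/0.3924 = 0.000143. Haaland: 1/√f = -1.8 log₁₀[(0.000143/3.7)^1.11 + 6.9/2.01e+06] = -1.8 log₁₀[1.26e-05 + 3.43e-06] = 8.63, so f = 0.01343.
Darcy-Weisbach: ΔP = f(L/D)(ρV²/2) = 0.01343·(2092/0.3924)·(679.8·1.681²/2) = 0.01343·5331·960.1 = 6.872e+04 Pa.
Head loss h_f = ΔP/(ρg) = 6.872e+04/(679.8·9.81) = 10.30 m.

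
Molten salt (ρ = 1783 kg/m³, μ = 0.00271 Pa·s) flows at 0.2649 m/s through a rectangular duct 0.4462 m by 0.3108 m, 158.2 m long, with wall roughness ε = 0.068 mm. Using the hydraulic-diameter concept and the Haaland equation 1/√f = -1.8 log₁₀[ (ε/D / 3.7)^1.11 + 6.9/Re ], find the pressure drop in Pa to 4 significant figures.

ΔP ≈ 547.2 Pa

Hydraulic diameter D_h = 4A/P = 4·(0.4462·0.3108)/(2·(0.4462+0.3108)) = 0.5547/1.514 = 0.3664 m.
Re = ρVD_h/μ = 1783·0.2649·0.3664/0.00271 = 6.386e+04.
ε/D_h = 6.8e-05/0.3664 = 0.000186; Haaland gives 1/√f = -1.8 log₁₀[1.69e-05+0.000108] = 7.026, so f = 0.02026.
ΔP = f(L/D_h)(ρV²/2) = 0.02026·158.2/0.3664·62.56 = 547.2 Pa.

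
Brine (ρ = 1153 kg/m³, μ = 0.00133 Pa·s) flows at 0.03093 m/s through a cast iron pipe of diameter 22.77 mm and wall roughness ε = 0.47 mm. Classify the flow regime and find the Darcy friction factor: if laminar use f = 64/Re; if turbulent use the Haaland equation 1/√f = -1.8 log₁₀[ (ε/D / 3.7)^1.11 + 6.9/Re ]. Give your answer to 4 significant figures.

Re = ρVD/μ = 1153·0.03093·0.02277/0.00133 = 610.5.
Re < 2300 → laminar, so f = 64/Re = 0.1048 (roughness is irrelevant in laminar flow).

f ≈ 0.1048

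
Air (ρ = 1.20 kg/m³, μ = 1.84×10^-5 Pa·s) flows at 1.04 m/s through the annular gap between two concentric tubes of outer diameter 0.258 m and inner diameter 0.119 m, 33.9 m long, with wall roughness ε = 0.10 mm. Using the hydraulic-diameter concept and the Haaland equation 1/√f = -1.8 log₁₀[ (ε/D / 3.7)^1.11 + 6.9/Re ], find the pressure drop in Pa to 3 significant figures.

Hydraulic diameter D_h = 4A/P = D_o - D_i = 0.258 - 0.119 = 0.139 m.
Re = ρVD_h/μ = 1.2·1.04·0.139/1.84e-05 = 9428.
ε/D_h = 0.0001/0.139 = 0.000719; Haaland gives 1/√f = -1.8 log₁₀[7.6e-05+0.000732] = 5.567, so f = 0.03227.
ΔP = f(L/D_h)(ρV²/2) = 0.03227·33.9/0.139·0.649 = 5.107 Pa.

ΔP ≈ 5.11 Pa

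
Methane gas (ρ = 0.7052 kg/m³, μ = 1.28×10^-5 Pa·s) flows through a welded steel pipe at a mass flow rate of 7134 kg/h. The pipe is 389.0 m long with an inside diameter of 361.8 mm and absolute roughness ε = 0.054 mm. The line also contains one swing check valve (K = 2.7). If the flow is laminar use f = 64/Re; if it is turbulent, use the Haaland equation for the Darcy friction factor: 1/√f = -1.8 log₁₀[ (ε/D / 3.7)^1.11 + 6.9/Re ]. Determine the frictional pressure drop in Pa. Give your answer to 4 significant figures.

ṁ = 7134 kg/h = 7134/3600 = 1.982 kg/s.
A = πD²/4 = π(0.3618)²/4 = 0.1028 m²; mean velocity V = ṁ/(ρA) = 1.982/(0.7052 · 0.1028) = 27.33 m/s.
Reynolds number Re = ρVD/μ = 0.7052 · 27.33 · 0.3618 / 1.28e-05 = 5.448e+05.
Re > 4000 → turbulent. Relative roughness ε/D = 5.4e-05/0.3618 = 0.000149. Haaland: 1/√f = -1.8 log₁₀[(0.000149/3.7)^1.11 + 6.9/5.448e+05] = -1.8 log₁₀[1.33e-05 + 1.27e-05] = 8.255, so f = 0.01467.
Total minor-loss coefficient ΣK = 1·2.7 = 2.7.
ΔP = [f·L/D + ΣK]·(ρV²/2) = [0.01467·389/0.3618 + 2.7]·(0.7052·27.33²/2) = [15.78 + 2.7]·263.4 = 4867 Pa.

ΔP ≈ 4867 Pa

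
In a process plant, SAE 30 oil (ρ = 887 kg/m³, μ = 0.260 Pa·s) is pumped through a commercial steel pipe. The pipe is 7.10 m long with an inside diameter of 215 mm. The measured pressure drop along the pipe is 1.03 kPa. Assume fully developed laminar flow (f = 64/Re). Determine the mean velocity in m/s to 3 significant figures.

For laminar flow, f = 64/Re with Re = ρVD/μ, so Darcy-Weisbach reduces to ΔP = 32μLV/D². Solving for V: V = ΔP·D²/(32μL) = 1030·(0.215)²/(32·0.26·7.1) = 0.806 m/s.
Check: Re = ρVD/μ = 887·0.806·0.215/0.26 = 591.2 < 2300, so the laminar assumption holds.

V ≈ 0.806 m/s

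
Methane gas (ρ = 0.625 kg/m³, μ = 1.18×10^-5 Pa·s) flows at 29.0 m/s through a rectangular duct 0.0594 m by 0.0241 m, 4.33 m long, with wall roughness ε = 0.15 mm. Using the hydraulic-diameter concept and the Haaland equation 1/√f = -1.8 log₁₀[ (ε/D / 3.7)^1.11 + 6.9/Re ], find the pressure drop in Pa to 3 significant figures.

Hydraulic diameter D_h = 4A/P = 4·(0.0594·0.0241)/(2·(0.0594+0.0241)) = 0.005726/0.167 = 0.03429 m.
Re = ρVD_h/μ = 0.625·29·0.03429/1.18e-05 = 5.267e+04.
ε/D_h = 0.00015/0.03429 = 0.00437; Haaland gives 1/√f = -1.8 log₁₀[0.000563+0.000131] = 5.685, so f = 0.03094.
ΔP = f(L/D_h)(ρV²/2) = 0.03094·4.33/0.03429·262.8 = 1027 Pa.

ΔP ≈ 1030 Pa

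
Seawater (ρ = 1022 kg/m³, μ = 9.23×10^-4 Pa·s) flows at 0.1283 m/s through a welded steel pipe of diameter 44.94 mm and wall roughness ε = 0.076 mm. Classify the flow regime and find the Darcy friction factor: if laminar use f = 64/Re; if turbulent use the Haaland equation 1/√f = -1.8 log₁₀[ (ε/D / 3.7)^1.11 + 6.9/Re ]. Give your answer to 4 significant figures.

Re = ρVD/μ = 1022·0.1283·0.04494/0.000923 = 6384.
Re > 4000 → turbulent. ε/D = 7.6e-05/0.04494 = 0.00169; Haaland: 1/√f = -1.8 log₁₀[0.000196 + 0.00108] = 5.209, so f = 0.03686.

f ≈ 0.03686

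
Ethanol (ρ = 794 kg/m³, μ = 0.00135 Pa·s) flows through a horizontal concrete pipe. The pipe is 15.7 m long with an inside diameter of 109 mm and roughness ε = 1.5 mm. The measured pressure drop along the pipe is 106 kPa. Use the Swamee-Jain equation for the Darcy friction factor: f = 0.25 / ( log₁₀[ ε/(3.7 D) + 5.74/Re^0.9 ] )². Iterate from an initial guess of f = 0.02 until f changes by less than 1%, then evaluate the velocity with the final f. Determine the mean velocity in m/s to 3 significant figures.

V ≈ 6.60 m/s

Rearranging Darcy-Weisbach: V = √(2·ΔP·D/(f·L·ρ)). With ε/D = 0.0015/0.109 = 0.0138, iterate starting from f = 0.02:
  f = 0.02 → V = √(2·1.06e+05·0.109/(0.02·15.7·794)) = 9.627 m/s; Re = ρVD/μ = 6.172e+05; f → 0.0425
  f = 0.0425 → V = 6.605 m/s; Re = 4.234e+05; f → 0.04255
Converged (Δf/f < 1%). With the final f = 0.04255: V = √(2·1.06e+05·0.109/(0.04255·15.7·794)) = 6.6 m/s.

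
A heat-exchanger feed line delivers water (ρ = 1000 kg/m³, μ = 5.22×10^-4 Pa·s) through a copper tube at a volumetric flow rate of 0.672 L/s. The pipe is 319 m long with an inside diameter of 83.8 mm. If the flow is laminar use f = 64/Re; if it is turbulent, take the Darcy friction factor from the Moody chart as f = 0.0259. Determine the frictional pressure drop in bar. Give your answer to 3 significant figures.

Q = 0.672 L/s = 0.672/1000 = 0.000672 m³/s.
Cross-sectional area A = πD²/4 = π(0.0838)²/4 = 0.005515 m²; mean velocity V = Q/A = 0.000672/0.005515 = 0.1218 m/s.
Reynolds number Re = ρVD/μ = 1000 · 0.1218 · 0.0838 / 0.000522 = 1.956e+04.
Re > 4000 → turbulent; use the Moody-chart value f = 0.0259.
Darcy-Weisbach: ΔP = f(L/D)(ρV²/2) = 0.0259·(319/0.0838)·(1000·0.1218²/2) = 0.0259·3807·7.423 = 731.8 Pa.
ΔP = 731.8 Pa = 0.00732 bar.

ΔP ≈ 0.00732 bar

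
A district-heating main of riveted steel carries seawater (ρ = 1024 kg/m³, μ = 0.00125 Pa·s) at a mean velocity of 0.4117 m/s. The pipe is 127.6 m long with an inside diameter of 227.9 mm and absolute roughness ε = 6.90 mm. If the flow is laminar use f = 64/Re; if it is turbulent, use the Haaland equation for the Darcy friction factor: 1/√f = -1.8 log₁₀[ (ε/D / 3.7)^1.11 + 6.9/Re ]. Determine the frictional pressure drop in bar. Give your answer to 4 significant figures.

Reynolds number Re = ρVD/μ = 1024 · 0.4117 · 0.2279 / 0.00125 = 7.686e+04.
Re > 4000 → turbulent. Relative roughness ε/D = 0.0069/0.2279 = 0.0303. Haaland: 1/√f = -1.8 log₁₀[(0.0303/3.7)^1.11 + 6.9/7.686e+04] = -1.8 log₁₀[0.00482 + 8.98e-05] = 4.156, so f = 0.05791.
Darcy-Weisbach: ΔP = f(L/D)(ρV²/2) = 0.05791·(127.6/0.2279)·(1024·0.4117²/2) = 0.05791·559.9·86.78 = 2814 Pa.
ΔP = 2814 Pa = 0.02814 bar.

ΔP ≈ 0.02814 bar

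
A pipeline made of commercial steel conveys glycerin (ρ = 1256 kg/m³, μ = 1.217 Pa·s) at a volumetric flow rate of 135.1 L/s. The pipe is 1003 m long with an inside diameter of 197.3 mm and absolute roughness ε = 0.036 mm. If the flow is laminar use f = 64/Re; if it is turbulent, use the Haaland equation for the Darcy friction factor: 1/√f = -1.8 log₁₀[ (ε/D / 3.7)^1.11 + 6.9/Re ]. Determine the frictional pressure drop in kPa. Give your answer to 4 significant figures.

ΔP ≈ 4434 kPa

Q = 135.1 L/s = 135.1/1000 = 0.1351 m³/s.
Cross-sectional area A = πD²/4 = π(0.1973)²/4 = 0.03057 m²; mean velocity V = Q/A = 0.1351/0.03057 = 4.419 m/s.
Reynolds number Re = ρVD/μ = 1256 · 4.419 · 0.1973 / 1.22 = 899.8.
Re < 2300 → laminar flow, so f = 64/Re = 64/899.8 = 0.07113 (the turbulent correlation is not needed).
Darcy-Weisbach: ΔP = f(L/D)(ρV²/2) = 0.07113·(1003/0.1973)·(1256·4.419²/2) = 0.07113·5084·1.226e+04 = 4.434e+06 Pa.
ΔP = 4.434e+06 Pa = 4434 kPa.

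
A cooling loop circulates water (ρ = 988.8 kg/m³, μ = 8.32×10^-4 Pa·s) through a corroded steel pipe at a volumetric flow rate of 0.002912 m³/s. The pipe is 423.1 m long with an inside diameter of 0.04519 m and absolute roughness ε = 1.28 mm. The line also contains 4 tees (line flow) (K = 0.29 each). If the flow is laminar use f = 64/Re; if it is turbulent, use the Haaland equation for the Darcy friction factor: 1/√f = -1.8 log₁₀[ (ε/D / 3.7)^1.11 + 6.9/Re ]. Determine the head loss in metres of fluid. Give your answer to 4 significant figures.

Cross-sectional area A = πD²/4 = π(0.04519)²/4 = 0.001604 m²; mean velocity V = Q/A = 0.002912/0.001604 = 1.816 m/s.
Reynolds number Re = ρVD/μ = 988.8 · 1.816 · 0.04519 / 0.000832 = 9.751e+04.
Re > 4000 → turbulent. Relative roughness ε/D = 0.00128/0.04519 = 0.0283. Haaland: 1/√f = -1.8 log₁₀[(0.0283/3.7)^1.11 + 6.9/9.751e+04] = -1.8 log₁₀[0.00448 + 7.08e-05] = 4.216, so f = 0.05627.
Total minor-loss coefficient ΣK = 4·0.29 = 1.16.
ΔP = [f·L/D + ΣK]·(ρV²/2) = [0.05627·423.1/0.04519 + 1.16]·(988.8·1.816²/2) = [526.8 + 1.16]·1630 = 8.605e+05 Pa.
Head loss h_f = ΔP/(ρg) = 8.605e+05/(988.8·9.81) = 88.71 m.

h_f ≈ 88.71 m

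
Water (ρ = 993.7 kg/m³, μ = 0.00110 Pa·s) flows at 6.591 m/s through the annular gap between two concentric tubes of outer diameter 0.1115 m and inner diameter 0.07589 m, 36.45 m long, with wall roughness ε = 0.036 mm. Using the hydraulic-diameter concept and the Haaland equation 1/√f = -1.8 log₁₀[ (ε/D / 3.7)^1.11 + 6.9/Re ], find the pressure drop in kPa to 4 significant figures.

ΔP ≈ 461.6 kPa

Hydraulic diameter D_h = 4A/P = D_o - D_i = 0.1115 - 0.07589 = 0.03561 m.
Re = ρVD_h/μ = 993.7·6.591·0.03561/0.0011 = 2.12e+05.
ε/D_h = 3.6e-05/0.03561 = 0.00101; Haaland gives 1/√f = -1.8 log₁₀[0.000111+3.25e-05] = 6.919, so f = 0.02089.
ΔP = f(L/D_h)(ρV²/2) = 0.02089·36.45/0.03561·2.158e+04 = 4.616e+05 Pa.
ΔP = 461.6 kPa.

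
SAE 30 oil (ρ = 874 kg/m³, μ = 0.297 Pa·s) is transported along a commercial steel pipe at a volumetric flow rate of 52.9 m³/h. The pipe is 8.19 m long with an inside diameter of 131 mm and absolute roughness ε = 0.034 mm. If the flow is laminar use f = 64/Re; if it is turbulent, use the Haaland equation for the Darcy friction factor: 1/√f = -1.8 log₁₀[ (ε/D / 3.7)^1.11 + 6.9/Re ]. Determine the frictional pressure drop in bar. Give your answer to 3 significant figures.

Q = 52.9 m³/h = 52.9/3600 = 0.01469 m³/s.
Cross-sectional area A = πD²/4 = π(0.131)²/4 = 0.01348 m²; mean velocity V = Q/A = 0.01469/0.01348 = 1.09 m/s.
Reynolds number Re = ρVD/μ = 874 · 1.09 · 0.131 / 0.297 = 420.3.
Re < 2300 → laminar flow, so f = 64/Re = 64/420.3 = 0.1523 (the turbulent correlation is not needed).
Darcy-Weisbach: ΔP = f(L/D)(ρV²/2) = 0.1523·(8.19/0.131)·(874·1.09²/2) = 0.1523·62.52·519.4 = 4945 Pa.
ΔP = 4945 Pa = 0.0495 bar.

ΔP ≈ 0.0495 bar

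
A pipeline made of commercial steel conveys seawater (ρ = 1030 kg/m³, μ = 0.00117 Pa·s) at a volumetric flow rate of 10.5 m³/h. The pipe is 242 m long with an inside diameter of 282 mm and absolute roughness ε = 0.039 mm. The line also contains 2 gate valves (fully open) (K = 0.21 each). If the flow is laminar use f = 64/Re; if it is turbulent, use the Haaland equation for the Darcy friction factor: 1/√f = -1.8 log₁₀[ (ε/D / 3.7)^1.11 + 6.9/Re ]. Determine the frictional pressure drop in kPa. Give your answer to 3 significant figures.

Q = 10.5 m³/h = 10.5/3600 = 0.002917 m³/s.
Cross-sectional area A = πD²/4 = π(0.282)²/4 = 0.06246 m²; mean velocity V = Q/A = 0.002917/0.06246 = 0.0467 m/s.
Reynolds number Re = ρVD/μ = 1030 · 0.0467 · 0.282 / 0.00117 = 1.159e+04.
Re > 4000 → turbulent. Relative roughness ε/D = 3.9e-05/0.282 = 0.000138. Haaland: 1/√f = -1.8 log₁₀[(0.000138/3.7)^1.11 + 6.9/1.159e+04] = -1.8 log₁₀[1.22e-05 + 0.000595] = 5.79, so f = 0.02983.
Total minor-loss coefficient ΣK = 2·0.21 = 0.42.
ΔP = [f·L/D + ΣK]·(ρV²/2) = [0.02983·242/0.282 + 0.42]·(1030·0.0467²/2) = [25.6 + 0.42]·1.123 = 29.22 Pa.
ΔP = 29.22 Pa = 0.0292 kPa.

ΔP ≈ 0.0292 kPa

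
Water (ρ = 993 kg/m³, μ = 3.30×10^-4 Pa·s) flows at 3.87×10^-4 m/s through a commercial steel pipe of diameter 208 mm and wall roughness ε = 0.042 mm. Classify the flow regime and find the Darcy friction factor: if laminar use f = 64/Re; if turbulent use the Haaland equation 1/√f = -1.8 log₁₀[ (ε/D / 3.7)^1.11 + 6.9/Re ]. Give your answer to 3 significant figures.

f ≈ 0.264

Re = ρVD/μ = 993·0.000387·0.208/0.00033 = 242.2.
Re < 2300 → laminar, so f = 64/Re = 0.2642 (roughness is irrelevant in laminar flow).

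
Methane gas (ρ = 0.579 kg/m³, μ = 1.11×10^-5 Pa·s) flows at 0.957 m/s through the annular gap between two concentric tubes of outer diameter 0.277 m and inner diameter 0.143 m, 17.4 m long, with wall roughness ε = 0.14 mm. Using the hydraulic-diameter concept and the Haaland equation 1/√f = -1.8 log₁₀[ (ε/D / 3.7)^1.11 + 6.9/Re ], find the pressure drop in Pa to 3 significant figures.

ΔP ≈ 1.23 Pa

Hydraulic diameter D_h = 4A/P = D_o - D_i = 0.277 - 0.143 = 0.134 m.
Re = ρVD_h/μ = 0.579·0.957·0.134/1.11e-05 = 6689.
ε/D_h = 0.00014/0.134 = 0.00104; Haaland gives 1/√f = -1.8 log₁₀[0.000115+0.00103] = 5.293, so f = 0.03569.
ΔP = f(L/D_h)(ρV²/2) = 0.03569·17.4/0.134·0.2651 = 1.229 Pa.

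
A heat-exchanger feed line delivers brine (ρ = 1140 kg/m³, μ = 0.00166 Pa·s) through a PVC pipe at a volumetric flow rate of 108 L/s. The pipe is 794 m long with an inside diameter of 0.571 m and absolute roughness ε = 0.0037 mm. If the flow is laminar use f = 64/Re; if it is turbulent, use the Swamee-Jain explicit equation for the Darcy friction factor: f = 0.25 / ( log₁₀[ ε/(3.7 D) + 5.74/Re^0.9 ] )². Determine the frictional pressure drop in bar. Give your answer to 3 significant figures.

Q = 108 L/s = 108/1000 = 0.108 m³/s.
Cross-sectional area A = πD²/4 = π(0.571)²/4 = 0.2561 m²; mean velocity V = Q/A = 0.108/0.2561 = 0.4218 m/s.
Reynolds number Re = ρVD/μ = 1140 · 0.4218 · 0.571 / 0.00166 = 1.654e+05.
Re > 4000 → turbulent. Relative roughness ε/D = 3.7e-06/0.571 = 6.48e-06. Swamee-Jain: f = 0.25/(log₁₀[6.48e-06/3.7 + 5.74/1.654e+05^0.9])² = 0.25/(log₁₀[1.75e-06 + 0.000115])² = 0.25/(-3.931)² = 0.01618.
Darcy-Weisbach: ΔP = f(L/D)(ρV²/2) = 0.01618·(794/0.571)·(1140·0.4218²/2) = 0.01618·1391·101.4 = 2281 Pa.
ΔP = 2281 Pa = 0.0228 bar.

ΔP ≈ 0.0228 bar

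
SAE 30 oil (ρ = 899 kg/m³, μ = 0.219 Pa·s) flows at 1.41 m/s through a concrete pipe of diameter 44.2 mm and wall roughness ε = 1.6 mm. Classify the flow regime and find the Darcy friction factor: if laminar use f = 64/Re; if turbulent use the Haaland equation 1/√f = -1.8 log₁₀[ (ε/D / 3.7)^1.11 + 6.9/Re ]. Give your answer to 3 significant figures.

Re = ρVD/μ = 899·1.41·0.0442/0.219 = 255.8.
Re < 2300 → laminar, so f = 64/Re = 0.2502 (roughness is irrelevant in laminar flow).

f ≈ 0.250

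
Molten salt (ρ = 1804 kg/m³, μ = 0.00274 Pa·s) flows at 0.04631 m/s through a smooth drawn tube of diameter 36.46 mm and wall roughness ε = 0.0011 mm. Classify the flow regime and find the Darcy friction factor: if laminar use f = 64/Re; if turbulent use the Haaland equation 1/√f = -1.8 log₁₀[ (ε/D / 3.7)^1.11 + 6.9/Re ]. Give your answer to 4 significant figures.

Re = ρVD/μ = 1804·0.04631·0.03646/0.00274 = 1112.
Re < 2300 → laminar, so f = 64/Re = 0.05757 (roughness is irrelevant in laminar flow).

f ≈ 0.05757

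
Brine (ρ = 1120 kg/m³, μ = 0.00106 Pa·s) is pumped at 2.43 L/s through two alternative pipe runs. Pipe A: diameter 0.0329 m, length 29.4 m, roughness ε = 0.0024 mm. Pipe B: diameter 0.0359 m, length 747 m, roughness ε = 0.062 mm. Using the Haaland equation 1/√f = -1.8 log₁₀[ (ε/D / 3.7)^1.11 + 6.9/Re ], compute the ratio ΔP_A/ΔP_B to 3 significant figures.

Pipe A: V = Q/A = 0.00243/0.0008501 = 2.858 m/s; Re = 9.936e+04; ε/D = 7.29e-05; Haaland → f = 0.01816; ΔP_A = f(L/D)(ρV²/2) = 7.426e+04 Pa.
Pipe B: V = Q/A = 0.00243/0.001012 = 2.401 m/s; Re = 9.106e+04; ε/D = 0.00173; Haaland → f = 0.02438; ΔP_B = f(L/D)(ρV²/2) = 1.637e+06 Pa.
ΔP_A/ΔP_B = 7.426e+04/1.637e+06 = 0.0454.

ΔP_A/ΔP_B ≈ 0.0454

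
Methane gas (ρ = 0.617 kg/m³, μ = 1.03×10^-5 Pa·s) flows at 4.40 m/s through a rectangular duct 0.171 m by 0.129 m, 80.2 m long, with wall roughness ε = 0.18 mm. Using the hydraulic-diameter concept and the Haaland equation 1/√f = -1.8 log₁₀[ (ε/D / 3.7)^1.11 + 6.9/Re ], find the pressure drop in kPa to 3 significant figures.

Hydraulic diameter D_h = 4A/P = 4·(0.171·0.129)/(2·(0.171+0.129)) = 0.08824/0.6 = 0.1471 m.
Re = ρVD_h/μ = 0.617·4.4·0.1471/1.03e-05 = 3.876e+04.
ε/D_h = 0.00018/0.1471 = 0.00122; Haaland gives 1/√f = -1.8 log₁₀[0.000137+0.000178] = 6.303, so f = 0.02517.
ΔP = f(L/D_h)(ρV²/2) = 0.02517·80.2/0.1471·5.973 = 81.99 Pa.
ΔP = 0.0820 kPa.

ΔP ≈ 0.0820 kPa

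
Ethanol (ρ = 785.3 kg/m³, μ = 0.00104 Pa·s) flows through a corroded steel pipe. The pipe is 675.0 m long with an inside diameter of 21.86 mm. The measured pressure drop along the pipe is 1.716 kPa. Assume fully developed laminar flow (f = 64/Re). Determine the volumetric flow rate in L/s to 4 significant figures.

For laminar flow, f = 64/Re with Re = ρVD/μ, so Darcy-Weisbach reduces to ΔP = 32μLV/D². Solving for V: V = ΔP·D²/(32μL) = 1716·(0.02186)²/(32·0.00104·675) = 0.0365 m/s.
Check: Re = ρVD/μ = 785.3·0.0365·0.02186/0.00104 = 602.5 < 2300, so the laminar assumption holds.
Q = V·A = 0.0365·(π/4·0.02186²) = 1.37e-05 m³/s = 0.01370 L/s.

Q ≈ 0.01370 L/s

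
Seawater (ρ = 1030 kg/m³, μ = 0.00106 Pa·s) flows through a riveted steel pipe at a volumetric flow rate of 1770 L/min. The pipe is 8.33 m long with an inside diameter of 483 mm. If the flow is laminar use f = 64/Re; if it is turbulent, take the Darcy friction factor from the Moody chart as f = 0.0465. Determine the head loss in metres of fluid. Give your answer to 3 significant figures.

Q = 1770 L/min = 1770/60000 = 0.0295 m³/s.
Cross-sectional area A = πD²/4 = π(0.483)²/4 = 0.1832 m²; mean velocity V = Q/A = 0.0295/0.1832 = 0.161 m/s.
Reynolds number Re = ρVD/μ = 1030 · 0.161 · 0.483 / 0.00106 = 7.556e+04.
Re > 4000 → turbulent; use the Moody-chart value f = 0.0465.
Darcy-Weisbach: ΔP = f(L/D)(ρV²/2) = 0.0465·(8.33/0.483)·(1030·0.161²/2) = 0.0465·17.25·13.35 = 10.71 Pa.
Head loss h_f = ΔP/(ρg) = 10.71/(1030·9.81) = 0.00106 m.

h_f ≈ 0.00106 m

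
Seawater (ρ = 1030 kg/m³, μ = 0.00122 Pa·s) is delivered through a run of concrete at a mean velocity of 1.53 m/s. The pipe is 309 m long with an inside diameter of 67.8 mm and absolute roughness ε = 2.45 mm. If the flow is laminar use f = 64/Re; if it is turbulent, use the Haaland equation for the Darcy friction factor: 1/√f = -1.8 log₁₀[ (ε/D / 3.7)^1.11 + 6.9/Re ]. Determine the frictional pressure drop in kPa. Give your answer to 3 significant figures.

ΔP ≈ 342 kPa

Reynolds number Re = ρVD/μ = 1030 · 1.53 · 0.0678 / 0.00122 = 8.758e+04.
Re > 4000 → turbulent. Relative roughness ε/D = 0.00245/0.0678 = 0.0361. Haaland: 1/√f = -1.8 log₁₀[(0.0361/3.7)^1.11 + 6.9/8.758e+04] = -1.8 log₁₀[0.00587 + 7.88e-05] = 4.006, so f = 0.06231.
Darcy-Weisbach: ΔP = f(L/D)(ρV²/2) = 0.06231·(309/0.0678)·(1030·1.53²/2) = 0.06231·4558·1206 = 3.424e+05 Pa.
ΔP = 3.424e+05 Pa = 342 kPa.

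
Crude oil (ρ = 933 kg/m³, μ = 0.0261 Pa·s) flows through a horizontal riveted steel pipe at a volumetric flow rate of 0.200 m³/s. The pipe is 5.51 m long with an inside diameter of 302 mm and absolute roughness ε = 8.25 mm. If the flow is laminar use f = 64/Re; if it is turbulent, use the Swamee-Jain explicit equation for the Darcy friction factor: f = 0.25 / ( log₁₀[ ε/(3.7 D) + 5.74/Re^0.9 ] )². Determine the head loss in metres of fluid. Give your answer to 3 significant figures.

Cross-sectional area A = πD²/4 = π(0.302)²/4 = 0.07163 m²; mean velocity V = Q/A = 0.2/0.07163 = 2.792 m/s.
Reynolds number Re = ρVD/μ = 933 · 2.792 · 0.302 / 0.0261 = 3.014e+04.
Re > 4000 → turbulent. Relative roughness ε/D = 0.00825/0.302 = 0.0273. Swamee-Jain: f = 0.25/(log₁₀[0.0273/3.7 + 5.74/3.014e+04^0.9])² = 0.25/(log₁₀[0.00738 + 0.000534])² = 0.25/(-2.101)² = 0.05661.
Darcy-Weisbach: ΔP = f(L/D)(ρV²/2) = 0.05661·(5.51/0.302)·(933·2.792²/2) = 0.05661·18.25·3637 = 3756 Pa.
Head loss h_f = ΔP/(ρg) = 3756/(933·9.81) = 0.410 m.

h_f ≈ 0.410 m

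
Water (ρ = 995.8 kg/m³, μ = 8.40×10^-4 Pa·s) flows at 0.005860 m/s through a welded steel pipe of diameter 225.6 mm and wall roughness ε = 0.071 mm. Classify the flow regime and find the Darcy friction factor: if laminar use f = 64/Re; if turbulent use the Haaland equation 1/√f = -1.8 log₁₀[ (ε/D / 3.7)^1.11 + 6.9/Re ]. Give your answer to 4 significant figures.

Re = ρVD/μ = 995.8·0.00586·0.2256/0.00084 = 1567.
Re < 2300 → laminar, so f = 64/Re = 0.04084 (roughness is irrelevant in laminar flow).

f ≈ 0.04084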